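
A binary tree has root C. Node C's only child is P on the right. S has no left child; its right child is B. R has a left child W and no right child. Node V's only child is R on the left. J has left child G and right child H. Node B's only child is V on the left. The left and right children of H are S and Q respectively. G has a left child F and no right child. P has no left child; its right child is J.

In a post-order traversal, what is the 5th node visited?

V

Post-order visits the left subtree, then the right subtree, then the node.
At C: no left child.
At C: go right to P.
  At P: no left child.
  At P: go right to J.
    At J: go left to G.
      At G: go left to F.
        F is a leaf — visit F.
      At G: no right child.
      Visit G.
    At J: go right to H.
      At H: go left to S.
        At S: no left child.
        At S: go right to B.
          At B: go left to V.
            At V: go left to R.
              At R: go left to W.
                W is a leaf — visit W.
              At R: no right child.
              Visit R.
            At V: no right child.
            Visit V.
          At B: no right child.
          Visit B.
        Visit S.
      At H: go right to Q.
        Q is a leaf — visit Q.
      Visit H.
    Visit J.
  Visit P.
Visit C.
Full post-order sequence: F, G, W, R, V, B, S, Q, H, J, P, C.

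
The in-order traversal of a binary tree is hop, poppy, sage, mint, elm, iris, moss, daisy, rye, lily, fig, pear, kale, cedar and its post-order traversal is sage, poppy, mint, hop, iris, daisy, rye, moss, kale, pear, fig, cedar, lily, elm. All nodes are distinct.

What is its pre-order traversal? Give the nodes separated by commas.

elm, hop, mint, poppy, sage, lily, moss, iris, rye, daisy, cedar, fig, pear, kale

The last element of post-order is the root; it splits in-order into left and right subtrees.
Root elm: left subtree has 4 nodes {hop, poppy, sage, mint}, right has 9 {iris, moss, daisy, rye, lily, fig, pear, kale, cedar}.
  Root hop: left subtree has 0 nodes { }, right has 3 {poppy, sage, mint}.
    Root mint: left subtree has 2 nodes {poppy, sage}, right has 0 { }.
      Root poppy: left subtree has 0 nodes { }, right has 1 {sage}.
  Root lily: left subtree has 4 nodes {iris, moss, daisy, rye}, right has 4 {fig, pear, kale, cedar}.
    Root moss: left subtree has 1 node {iris}, right has 2 {daisy, rye}.
      Root rye: left subtree has 1 node {daisy}, right has 0 { }.
    Root cedar: left subtree has 3 nodes {fig, pear, kale}, right has 0 { }.
      Root fig: left subtree has 0 nodes { }, right has 2 {pear, kale}.
        Root pear: left subtree has 0 nodes { }, right has 1 {kale}.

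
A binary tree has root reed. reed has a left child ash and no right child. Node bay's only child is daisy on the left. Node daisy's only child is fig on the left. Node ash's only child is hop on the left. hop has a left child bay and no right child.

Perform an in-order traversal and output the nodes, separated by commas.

In-order visits the left subtree, then the node, then the right subtree.
At reed: go left to ash.
  At ash: go left to hop.
    At hop: go left to bay.
      At bay: go left to daisy.
        At daisy: go left to fig.
          fig is a leaf — visit fig.
        Visit daisy.
        At daisy: no right child.
      Visit bay.
      At bay: no right child.
    Visit hop.
    At hop: no right child.
  Visit ash.
  At ash: no right child.
Visit reed.
At reed: no right child.

fig, daisy, bay, hop, ash, reed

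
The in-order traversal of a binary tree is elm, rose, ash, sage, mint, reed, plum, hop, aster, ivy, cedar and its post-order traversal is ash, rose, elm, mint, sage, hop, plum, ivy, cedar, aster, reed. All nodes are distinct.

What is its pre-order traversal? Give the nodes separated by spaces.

reed sage elm rose ash mint aster plum hop cedar ivy

The last element of post-order is the root; it splits in-order into left and right subtrees.
Root reed: left subtree has 5 nodes {elm, rose, ash, sage, mint}, right has 5 {plum, hop, aster, ivy, cedar}.
  Root sage: left subtree has 3 nodes {elm, rose, ash}, right has 1 {mint}.
    Root elm: left subtree has 0 nodes { }, right has 2 {rose, ash}.
      Root rose: left subtree has 0 nodes { }, right has 1 {ash}.
  Root aster: left subtree has 2 nodes {plum, hop}, right has 2 {ivy, cedar}.
    Root plum: left subtree has 0 nodes { }, right has 1 {hop}.
    Root cedar: left subtree has 1 node {ivy}, right has 0 { }.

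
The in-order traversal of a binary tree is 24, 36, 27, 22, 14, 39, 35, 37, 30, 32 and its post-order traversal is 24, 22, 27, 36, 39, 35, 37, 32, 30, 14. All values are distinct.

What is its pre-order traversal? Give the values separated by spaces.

The last element of post-order is the root; it splits in-order into left and right subtrees.
Root 14: left subtree has 4 nodes {24, 36, 27, 22}, right has 5 {39, 35, 37, 30, 32}.
  Root 36: left subtree has 1 node {24}, right has 2 {27, 22}.
    Root 27: left subtree has 0 nodes { }, right has 1 {22}.
  Root 30: left subtree has 3 nodes {39, 35, 37}, right has 1 {32}.
    Root 37: left subtree has 2 nodes {39, 35}, right has 0 { }.
      Root 35: left subtree has 1 node {39}, right has 0 { }.

14 36 24 27 22 30 37 35 39 32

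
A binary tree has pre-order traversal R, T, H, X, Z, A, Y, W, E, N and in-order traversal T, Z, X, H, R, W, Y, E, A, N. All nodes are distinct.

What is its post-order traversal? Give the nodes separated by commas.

The first element of pre-order is the root; it splits in-order into left and right subtrees.
Root R: left subtree has 4 nodes {T, Z, X, H}, right has 5 {W, Y, E, A, N}.
  Root T: left subtree has 0 nodes { }, right has 3 {Z, X, H}.
    Root H: left subtree has 2 nodes {Z, X}, right has 0 { }.
      Root X: left subtree has 1 node {Z}, right has 0 { }.
  Root A: left subtree has 3 nodes {W, Y, E}, right has 1 {N}.
    Root Y: left subtree has 1 node {W}, right has 1 {E}.

Z, X, H, T, W, E, Y, N, A, R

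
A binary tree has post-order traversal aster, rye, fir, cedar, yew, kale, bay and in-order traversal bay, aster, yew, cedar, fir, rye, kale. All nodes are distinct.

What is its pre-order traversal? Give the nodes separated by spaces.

bay kale yew aster cedar fir rye

The last element of post-order is the root; it splits in-order into left and right subtrees.
Root bay: left subtree has 0 nodes { }, right has 6 {aster, yew, cedar, fir, rye, kale}.
  Root kale: left subtree has 5 nodes {aster, yew, cedar, fir, rye}, right has 0 { }.
    Root yew: left subtree has 1 node {aster}, right has 3 {cedar, fir, rye}.
      Root cedar: left subtree has 0 nodes { }, right has 2 {fir, rye}.
        Root fir: left subtree has 0 nodes { }, right has 1 {rye}.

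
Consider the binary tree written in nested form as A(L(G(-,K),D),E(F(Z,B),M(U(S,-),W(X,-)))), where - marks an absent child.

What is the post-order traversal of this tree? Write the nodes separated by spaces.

K G D L Z B F S U X W M E A

Post-order visits the left subtree, then the right subtree, then the node.
At A: go left to L.
  At L: go left to G.
    At G: no left child.
    At G: go right to K.
      K is a leaf — visit K.
    Visit G.
  At L: go right to D.
    D is a leaf — visit D.
  Visit L.
At A: go right to E.
  At E: go left to F.
    At F: go left to Z.
      Z is a leaf — visit Z.
    At F: go right to B.
      B is a leaf — visit B.
    Visit F.
  At E: go right to M.
    At M: go left to U.
      At U: go left to S.
        S is a leaf — visit S.
      At U: no right child.
      Visit U.
    At M: go right to W.
      At W: go left to X.
        X is a leaf — visit X.
      At W: no right child.
      Visit W.
    Visit M.
  Visit E.
Visit A.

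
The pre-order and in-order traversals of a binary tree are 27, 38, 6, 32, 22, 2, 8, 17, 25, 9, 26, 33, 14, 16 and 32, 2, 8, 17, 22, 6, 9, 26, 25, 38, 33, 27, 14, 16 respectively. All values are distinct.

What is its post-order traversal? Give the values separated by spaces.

The first element of pre-order is the root; it splits in-order into left and right subtrees.
Root 27: left subtree has 11 nodes {32, 2, 8, 17, 22, 6, 9, 26, 25, 38, 33}, right has 2 {14, 16}.
  Root 38: left subtree has 9 nodes {32, 2, 8, 17, 22, 6, 9, 26, 25}, right has 1 {33}.
    Root 6: left subtree has 5 nodes {32, 2, 8, 17, 22}, right has 3 {9, 26, 25}.
      Root 32: left subtree has 0 nodes { }, right has 4 {2, 8, 17, 22}.
        Root 22: left subtree has 3 nodes {2, 8, 17}, right has 0 { }.
          Root 2: left subtree has 0 nodes { }, right has 2 {8, 17}.
            Root 8: left subtree has 0 nodes { }, right has 1 {17}.
      Root 25: left subtree has 2 nodes {9, 26}, right has 0 { }.
        Root 9: left subtree has 0 nodes { }, right has 1 {26}.
  Root 14: left subtree has 0 nodes { }, right has 1 {16}.

17 8 2 22 32 26 9 25 6 33 38 16 14 27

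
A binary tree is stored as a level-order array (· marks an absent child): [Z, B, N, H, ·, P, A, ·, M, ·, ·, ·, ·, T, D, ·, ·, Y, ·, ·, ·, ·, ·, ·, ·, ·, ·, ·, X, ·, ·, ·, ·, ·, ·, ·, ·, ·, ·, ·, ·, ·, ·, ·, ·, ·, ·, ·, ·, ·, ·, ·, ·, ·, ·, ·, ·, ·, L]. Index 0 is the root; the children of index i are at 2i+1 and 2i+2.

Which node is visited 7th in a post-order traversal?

X

Post-order visits the left subtree, then the right subtree, then the node.
At Z: go left to B.
  At B: go left to H.
    At H: no left child.
    At H: go right to M.
      At M: go left to Y.
        Y is a leaf — visit Y.
      At M: no right child.
      Visit M.
    Visit H.
  At B: no right child.
  Visit B.
At Z: go right to N.
  At N: go left to P.
    P is a leaf — visit P.
  At N: go right to A.
    At A: go left to T.
      At T: no left child.
      At T: go right to X.
        At X: no left child.
        At X: go right to L.
          L is a leaf — visit L.
        Visit X.
      Visit T.
    At A: go right to D.
      D is a leaf — visit D.
    Visit A.
  Visit N.
Visit Z.
Full post-order sequence: Y, M, H, B, P, L, X, T, D, A, N, Z.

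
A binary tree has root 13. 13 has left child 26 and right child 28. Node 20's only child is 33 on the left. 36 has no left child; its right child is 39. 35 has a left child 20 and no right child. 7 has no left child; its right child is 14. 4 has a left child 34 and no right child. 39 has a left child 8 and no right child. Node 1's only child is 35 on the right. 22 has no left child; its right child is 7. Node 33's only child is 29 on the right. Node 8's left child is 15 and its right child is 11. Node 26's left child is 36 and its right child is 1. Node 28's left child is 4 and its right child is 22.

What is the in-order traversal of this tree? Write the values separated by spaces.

In-order visits the left subtree, then the node, then the right subtree.
At 13: go left to 26.
  At 26: go left to 36.
    At 36: no left child.
    Visit 36.
    At 36: go right to 39.
      At 39: go left to 8.
        At 8: go left to 15.
          15 is a leaf — visit 15.
        Visit 8.
        At 8: go right to 11.
          11 is a leaf — visit 11.
      Visit 39.
      At 39: no right child.
  Visit 26.
  At 26: go right to 1.
    At 1: no left child.
    Visit 1.
    At 1: go right to 35.
      At 35: go left to 20.
        At 20: go left to 33.
          At 33: no left child.
          Visit 33.
          At 33: go right to 29.
            29 is a leaf — visit 29.
        Visit 20.
        At 20: no right child.
      Visit 35.
      At 35: no right child.
Visit 13.
At 13: go right to 28.
  At 28: go left to 4.
    At 4: go left to 34.
      34 is a leaf — visit 34.
    Visit 4.
    At 4: no right child.
  Visit 28.
  At 28: go right to 22.
    At 22: no left child.
    Visit 22.
    At 22: go right to 7.
      At 7: no left child.
      Visit 7.
      At 7: go right to 14.
        14 is a leaf — visit 14.

36 15 8 11 39 26 1 33 29 20 35 13 34 4 28 22 7 14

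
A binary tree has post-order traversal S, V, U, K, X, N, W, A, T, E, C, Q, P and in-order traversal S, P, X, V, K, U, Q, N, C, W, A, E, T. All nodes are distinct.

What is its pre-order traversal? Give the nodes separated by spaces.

P S Q X K V U C N E A W T

The last element of post-order is the root; it splits in-order into left and right subtrees.
Root P: left subtree has 1 node {S}, right has 11 {X, V, K, U, Q, N, C, W, A, E, T}.
  Root Q: left subtree has 4 nodes {X, V, K, U}, right has 6 {N, C, W, A, E, T}.
    Root X: left subtree has 0 nodes { }, right has 3 {V, K, U}.
      Root K: left subtree has 1 node {V}, right has 1 {U}.
    Root C: left subtree has 1 node {N}, right has 4 {W, A, E, T}.
      Root E: left subtree has 2 nodes {W, A}, right has 1 {T}.
        Root A: left subtree has 1 node {W}, right has 0 { }.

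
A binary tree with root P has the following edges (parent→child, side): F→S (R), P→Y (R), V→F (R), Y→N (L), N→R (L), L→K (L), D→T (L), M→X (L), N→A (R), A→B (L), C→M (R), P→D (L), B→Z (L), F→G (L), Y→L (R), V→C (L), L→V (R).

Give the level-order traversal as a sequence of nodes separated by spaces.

P D Y T N L R A K V B C F Z M G S X

Level-order visits nodes level by level from the root, left to right within each level.
Level 0: P
Level 1: D, Y
Level 2: T, N, L
Level 3: R, A, K, V
Level 4: B, C, F
Level 5: Z, M, G, S
Level 6: X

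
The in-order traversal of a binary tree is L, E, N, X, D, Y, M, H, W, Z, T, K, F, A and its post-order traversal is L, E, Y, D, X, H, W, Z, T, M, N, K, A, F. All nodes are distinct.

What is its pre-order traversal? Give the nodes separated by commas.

F, K, N, E, L, M, X, D, Y, T, Z, W, H, A

The last element of post-order is the root; it splits in-order into left and right subtrees.
Root F: left subtree has 12 nodes {L, E, N, X, D, Y, M, H, W, Z, T, K}, right has 1 {A}.
  Root K: left subtree has 11 nodes {L, E, N, X, D, Y, M, H, W, Z, T}, right has 0 { }.
    Root N: left subtree has 2 nodes {L, E}, right has 8 {X, D, Y, M, H, W, Z, T}.
      Root E: left subtree has 1 node {L}, right has 0 { }.
      Root M: left subtree has 3 nodes {X, D, Y}, right has 4 {H, W, Z, T}.
        Root X: left subtree has 0 nodes { }, right has 2 {D, Y}.
          Root D: left subtree has 0 nodes { }, right has 1 {Y}.
        Root T: left subtree has 3 nodes {H, W, Z}, right has 0 { }.
          Root Z: left subtree has 2 nodes {H, W}, right has 0 { }.
            Root W: left subtree has 1 node {H}, right has 0 { }.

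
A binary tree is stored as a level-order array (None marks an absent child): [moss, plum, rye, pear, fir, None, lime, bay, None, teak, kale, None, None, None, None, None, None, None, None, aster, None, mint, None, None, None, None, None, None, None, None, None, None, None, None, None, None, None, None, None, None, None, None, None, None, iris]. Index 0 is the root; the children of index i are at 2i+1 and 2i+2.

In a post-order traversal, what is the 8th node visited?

fir

Post-order visits the left subtree, then the right subtree, then the node.
At moss: go left to plum.
  At plum: go left to pear.
    At pear: go left to bay.
      bay is a leaf — visit bay.
    At pear: no right child.
    Visit pear.
  At plum: go right to fir.
    At fir: go left to teak.
      At teak: go left to aster.
        aster is a leaf — visit aster.
      At teak: no right child.
      Visit teak.
    At fir: go right to kale.
      At kale: go left to mint.
        At mint: no left child.
        At mint: go right to iris.
          iris is a leaf — visit iris.
        Visit mint.
      At kale: no right child.
      Visit kale.
    Visit fir.
  Visit plum.
At moss: go right to rye.
  At rye: no left child.
  At rye: go right to lime.
    lime is a leaf — visit lime.
  Visit rye.
Visit moss.
Full post-order sequence: bay, pear, aster, teak, iris, mint, kale, fir, plum, lime, rye, moss.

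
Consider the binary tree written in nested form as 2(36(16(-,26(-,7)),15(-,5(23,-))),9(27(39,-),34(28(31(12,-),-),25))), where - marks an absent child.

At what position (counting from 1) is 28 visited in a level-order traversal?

Level-order visits nodes level by level from the root, left to right within each level.
Level 0: 2
Level 1: 36, 9
Level 2: 16, 15, 27, 34
Level 3: 26, 5, 39, 28, 25
Level 4: 7, 23, 31
Level 5: 12
Full level-order sequence: 2, 36, 9, 16, 15, 27, 34, 26, 5, 39, 28, 25, 7, 23, 31, 12.

11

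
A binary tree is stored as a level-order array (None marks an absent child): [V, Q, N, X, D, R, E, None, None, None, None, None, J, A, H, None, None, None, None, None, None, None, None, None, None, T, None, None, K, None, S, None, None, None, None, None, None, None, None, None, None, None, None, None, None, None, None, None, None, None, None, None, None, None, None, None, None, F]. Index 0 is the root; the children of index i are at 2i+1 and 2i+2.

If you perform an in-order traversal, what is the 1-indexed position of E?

12

In-order visits the left subtree, then the node, then the right subtree.
At V: go left to Q.
  At Q: go left to X.
    X is a leaf — visit X.
  Visit Q.
  At Q: go right to D.
    D is a leaf — visit D.
Visit V.
At V: go right to N.
  At N: go left to R.
    At R: no left child.
    Visit R.
    At R: go right to J.
      At J: go left to T.
        T is a leaf — visit T.
      Visit J.
      At J: no right child.
  Visit N.
  At N: go right to E.
    At E: go left to A.
      At A: no left child.
      Visit A.
      At A: go right to K.
        At K: go left to F.
          F is a leaf — visit F.
        Visit K.
        At K: no right child.
    Visit E.
    At E: go right to H.
      At H: no left child.
      Visit H.
      At H: go right to S.
        S is a leaf — visit S.
Full in-order sequence: X, Q, D, V, R, T, J, N, A, F, K, E, H, S.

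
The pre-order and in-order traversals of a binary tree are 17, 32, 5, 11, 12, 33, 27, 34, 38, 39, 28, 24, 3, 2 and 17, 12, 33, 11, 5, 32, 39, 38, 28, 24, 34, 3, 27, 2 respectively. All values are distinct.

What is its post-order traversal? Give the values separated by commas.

33, 12, 11, 5, 39, 24, 28, 38, 3, 34, 2, 27, 32, 17

The first element of pre-order is the root; it splits in-order into left and right subtrees.
Root 17: left subtree has 0 nodes { }, right has 13 {12, 33, 11, 5, 32, 39, 38, 28, 24, 34, 3, 27, 2}.
  Root 32: left subtree has 4 nodes {12, 33, 11, 5}, right has 8 {39, 38, 28, 24, 34, 3, 27, 2}.
    Root 5: left subtree has 3 nodes {12, 33, 11}, right has 0 { }.
      Root 11: left subtree has 2 nodes {12, 33}, right has 0 { }.
        Root 12: left subtree has 0 nodes { }, right has 1 {33}.
    Root 27: left subtree has 6 nodes {39, 38, 28, 24, 34, 3}, right has 1 {2}.
      Root 34: left subtree has 4 nodes {39, 38, 28, 24}, right has 1 {3}.
        Root 38: left subtree has 1 node {39}, right has 2 {28, 24}.
          Root 28: left subtree has 0 nodes { }, right has 1 {24}.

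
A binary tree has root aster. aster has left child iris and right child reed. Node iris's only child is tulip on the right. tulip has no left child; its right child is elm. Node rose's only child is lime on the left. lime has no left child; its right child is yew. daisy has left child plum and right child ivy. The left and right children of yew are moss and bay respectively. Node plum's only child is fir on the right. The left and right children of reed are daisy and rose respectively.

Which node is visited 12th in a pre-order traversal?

yew

Pre-order visits the node, then its left subtree, then its right subtree.
Visit aster.
At aster: go left to iris.
  Visit iris.
  At iris: no left child.
  At iris: go right to tulip.
    Visit tulip.
    At tulip: no left child.
    At tulip: go right to elm.
      elm is a leaf — visit elm.
At aster: go right to reed.
  Visit reed.
  At reed: go left to daisy.
    Visit daisy.
    At daisy: go left to plum.
      Visit plum.
      At plum: no left child.
      At plum: go right to fir.
        fir is a leaf — visit fir.
    At daisy: go right to ivy.
      ivy is a leaf — visit ivy.
  At reed: go right to rose.
    Visit rose.
    At rose: go left to lime.
      Visit lime.
      At lime: no left child.
      At lime: go right to yew.
        Visit yew.
        At yew: go left to moss.
          moss is a leaf — visit moss.
        At yew: go right to bay.
          bay is a leaf — visit bay.
    At rose: no right child.
Full pre-order sequence: aster, iris, tulip, elm, reed, daisy, plum, fir, ivy, rose, lime, yew, moss, bay.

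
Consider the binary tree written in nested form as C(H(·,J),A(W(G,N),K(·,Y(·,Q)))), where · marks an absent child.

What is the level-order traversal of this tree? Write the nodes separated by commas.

Level-order visits nodes level by level from the root, left to right within each level.
Level 0: C
Level 1: H, A
Level 2: J, W, K
Level 3: G, N, Y
Level 4: Q

C, H, A, J, W, K, G, N, Y, Q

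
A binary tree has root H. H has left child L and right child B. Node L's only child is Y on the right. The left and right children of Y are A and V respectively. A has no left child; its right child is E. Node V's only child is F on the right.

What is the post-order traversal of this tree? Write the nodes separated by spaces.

Post-order visits the left subtree, then the right subtree, then the node.
At H: go left to L.
  At L: no left child.
  At L: go right to Y.
    At Y: go left to A.
      At A: no left child.
      At A: go right to E.
        E is a leaf — visit E.
      Visit A.
    At Y: go right to V.
      At V: no left child.
      At V: go right to F.
        F is a leaf — visit F.
      Visit V.
    Visit Y.
  Visit L.
At H: go right to B.
  B is a leaf — visit B.
Visit H.

E A F V Y L B H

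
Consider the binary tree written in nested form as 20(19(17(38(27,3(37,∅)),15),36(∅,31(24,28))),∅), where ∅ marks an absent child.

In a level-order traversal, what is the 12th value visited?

37

Level-order visits nodes level by level from the root, left to right within each level.
Level 0: 20
Level 1: 19
Level 2: 17, 36
Level 3: 38, 15, 31
Level 4: 27, 3, 24, 28
Level 5: 37
Full level-order sequence: 20, 19, 17, 36, 38, 15, 31, 27, 3, 24, 28, 37.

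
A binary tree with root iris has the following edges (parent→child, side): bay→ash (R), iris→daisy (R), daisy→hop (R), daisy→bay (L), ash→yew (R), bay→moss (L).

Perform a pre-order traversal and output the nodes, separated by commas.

Pre-order visits the node, then its left subtree, then its right subtree.
Visit iris.
At iris: no left child.
At iris: go right to daisy.
  Visit daisy.
  At daisy: go left to bay.
    Visit bay.
    At bay: go left to moss.
      moss is a leaf — visit moss.
    At bay: go right to ash.
      Visit ash.
      At ash: no left child.
      At ash: go right to yew.
        yew is a leaf — visit yew.
  At daisy: go right to hop.
    hop is a leaf — visit hop.

iris, daisy, bay, moss, ash, yew, hop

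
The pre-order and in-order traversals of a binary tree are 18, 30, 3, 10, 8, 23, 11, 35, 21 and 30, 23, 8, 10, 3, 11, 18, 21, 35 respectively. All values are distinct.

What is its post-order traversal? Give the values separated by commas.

The first element of pre-order is the root; it splits in-order into left and right subtrees.
Root 18: left subtree has 6 nodes {30, 23, 8, 10, 3, 11}, right has 2 {21, 35}.
  Root 30: left subtree has 0 nodes { }, right has 5 {23, 8, 10, 3, 11}.
    Root 3: left subtree has 3 nodes {23, 8, 10}, right has 1 {11}.
      Root 10: left subtree has 2 nodes {23, 8}, right has 0 { }.
        Root 8: left subtree has 1 node {23}, right has 0 { }.
  Root 35: left subtree has 1 node {21}, right has 0 { }.

23, 8, 10, 11, 3, 30, 21, 35, 18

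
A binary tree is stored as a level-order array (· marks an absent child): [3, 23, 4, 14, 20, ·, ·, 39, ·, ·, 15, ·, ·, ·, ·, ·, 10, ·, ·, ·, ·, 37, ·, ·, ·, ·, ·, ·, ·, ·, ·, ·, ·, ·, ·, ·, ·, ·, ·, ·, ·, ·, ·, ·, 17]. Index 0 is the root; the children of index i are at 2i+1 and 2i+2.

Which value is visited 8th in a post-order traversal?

Post-order visits the left subtree, then the right subtree, then the node.
At 3: go left to 23.
  At 23: go left to 14.
    At 14: go left to 39.
      At 39: no left child.
      At 39: go right to 10.
        10 is a leaf — visit 10.
      Visit 39.
    At 14: no right child.
    Visit 14.
  At 23: go right to 20.
    At 20: no left child.
    At 20: go right to 15.
      At 15: go left to 37.
        At 37: no left child.
        At 37: go right to 17.
          17 is a leaf — visit 17.
        Visit 37.
      At 15: no right child.
      Visit 15.
    Visit 20.
  Visit 23.
At 3: go right to 4.
  4 is a leaf — visit 4.
Visit 3.
Full post-order sequence: 10, 39, 14, 17, 37, 15, 20, 23, 4, 3.

23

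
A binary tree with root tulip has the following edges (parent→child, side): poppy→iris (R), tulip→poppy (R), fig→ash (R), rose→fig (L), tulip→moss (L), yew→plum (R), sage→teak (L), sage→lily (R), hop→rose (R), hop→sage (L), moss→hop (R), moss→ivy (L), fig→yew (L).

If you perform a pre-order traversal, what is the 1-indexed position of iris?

14

Pre-order visits the node, then its left subtree, then its right subtree.
Visit tulip.
At tulip: go left to moss.
  Visit moss.
  At moss: go left to ivy.
    ivy is a leaf — visit ivy.
  At moss: go right to hop.
    Visit hop.
    At hop: go left to sage.
      Visit sage.
      At sage: go left to teak.
        teak is a leaf — visit teak.
      At sage: go right to lily.
        lily is a leaf — visit lily.
    At hop: go right to rose.
      Visit rose.
      At rose: go left to fig.
        Visit fig.
        At fig: go left to yew.
          Visit yew.
          At yew: no left child.
          At yew: go right to plum.
            plum is a leaf — visit plum.
        At fig: go right to ash.
          ash is a leaf — visit ash.
      At rose: no right child.
At tulip: go right to poppy.
  Visit poppy.
  At poppy: no left child.
  At poppy: go right to iris.
    iris is a leaf — visit iris.
Full pre-order sequence: tulip, moss, ivy, hop, sage, teak, lily, rose, fig, yew, plum, ash, poppy, iris.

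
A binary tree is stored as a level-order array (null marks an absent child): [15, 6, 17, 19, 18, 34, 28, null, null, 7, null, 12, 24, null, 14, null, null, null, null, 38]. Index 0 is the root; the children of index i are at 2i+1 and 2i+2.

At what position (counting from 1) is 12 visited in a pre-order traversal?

9

Pre-order visits the node, then its left subtree, then its right subtree.
Visit 15.
At 15: go left to 6.
  Visit 6.
  At 6: go left to 19.
    19 is a leaf — visit 19.
  At 6: go right to 18.
    Visit 18.
    At 18: go left to 7.
      Visit 7.
      At 7: go left to 38.
        38 is a leaf — visit 38.
      At 7: no right child.
    At 18: no right child.
At 15: go right to 17.
  Visit 17.
  At 17: go left to 34.
    Visit 34.
    At 34: go left to 12.
      12 is a leaf — visit 12.
    At 34: go right to 24.
      24 is a leaf — visit 24.
  At 17: go right to 28.
    Visit 28.
    At 28: no left child.
    At 28: go right to 14.
      14 is a leaf — visit 14.
Full pre-order sequence: 15, 6, 19, 18, 7, 38, 17, 34, 12, 24, 28, 14.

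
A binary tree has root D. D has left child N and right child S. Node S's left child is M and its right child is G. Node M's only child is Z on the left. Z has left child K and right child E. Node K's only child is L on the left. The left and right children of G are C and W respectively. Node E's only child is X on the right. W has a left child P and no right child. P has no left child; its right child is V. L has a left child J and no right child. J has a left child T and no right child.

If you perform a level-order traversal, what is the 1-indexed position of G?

Level-order visits nodes level by level from the root, left to right within each level.
Level 0: D
Level 1: N, S
Level 2: M, G
Level 3: Z, C, W
Level 4: K, E, P
Level 5: L, X, V
Level 6: J
Level 7: T
Full level-order sequence: D, N, S, M, G, Z, C, W, K, E, P, L, X, V, J, T.

5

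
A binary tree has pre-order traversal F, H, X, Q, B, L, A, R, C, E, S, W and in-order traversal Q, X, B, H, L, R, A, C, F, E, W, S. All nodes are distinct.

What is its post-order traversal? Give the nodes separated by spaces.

Q B X R C A L H W S E F

The first element of pre-order is the root; it splits in-order into left and right subtrees.
Root F: left subtree has 8 nodes {Q, X, B, H, L, R, A, C}, right has 3 {E, W, S}.
  Root H: left subtree has 3 nodes {Q, X, B}, right has 4 {L, R, A, C}.
    Root X: left subtree has 1 node {Q}, right has 1 {B}.
    Root L: left subtree has 0 nodes { }, right has 3 {R, A, C}.
      Root A: left subtree has 1 node {R}, right has 1 {C}.
  Root E: left subtree has 0 nodes { }, right has 2 {W, S}.
    Root S: left subtree has 1 node {W}, right has 0 { }.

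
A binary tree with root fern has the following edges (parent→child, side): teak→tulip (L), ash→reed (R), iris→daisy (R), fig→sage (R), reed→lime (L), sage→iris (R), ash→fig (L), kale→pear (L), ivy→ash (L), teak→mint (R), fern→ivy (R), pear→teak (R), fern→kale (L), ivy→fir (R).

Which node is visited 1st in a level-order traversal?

fern

Level-order visits nodes level by level from the root, left to right within each level.
Level 0: fern
Level 1: kale, ivy
Level 2: pear, ash, fir
Level 3: teak, fig, reed
Level 4: tulip, mint, sage, lime
Level 5: iris
Level 6: daisy
Full level-order sequence: fern, kale, ivy, pear, ash, fir, teak, fig, reed, tulip, mint, sage, lime, iris, daisy.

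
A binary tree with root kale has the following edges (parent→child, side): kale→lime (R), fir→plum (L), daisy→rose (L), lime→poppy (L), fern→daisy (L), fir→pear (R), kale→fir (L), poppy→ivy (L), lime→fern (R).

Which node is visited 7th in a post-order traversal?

daisy

Post-order visits the left subtree, then the right subtree, then the node.
At kale: go left to fir.
  At fir: go left to plum.
    plum is a leaf — visit plum.
  At fir: go right to pear.
    pear is a leaf — visit pear.
  Visit fir.
At kale: go right to lime.
  At lime: go left to poppy.
    At poppy: go left to ivy.
      ivy is a leaf — visit ivy.
    At poppy: no right child.
    Visit poppy.
  At lime: go right to fern.
    At fern: go left to daisy.
      At daisy: go left to rose.
        rose is a leaf — visit rose.
      At daisy: no right child.
      Visit daisy.
    At fern: no right child.
    Visit fern.
  Visit lime.
Visit kale.
Full post-order sequence: plum, pear, fir, ivy, poppy, rose, daisy, fern, lime, kale.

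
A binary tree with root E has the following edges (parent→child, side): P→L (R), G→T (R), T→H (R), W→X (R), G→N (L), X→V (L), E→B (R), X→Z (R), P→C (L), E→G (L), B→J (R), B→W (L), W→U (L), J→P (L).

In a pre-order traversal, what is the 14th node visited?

C

Pre-order visits the node, then its left subtree, then its right subtree.
Visit E.
At E: go left to G.
  Visit G.
  At G: go left to N.
    N is a leaf — visit N.
  At G: go right to T.
    Visit T.
    At T: no left child.
    At T: go right to H.
      H is a leaf — visit H.
At E: go right to B.
  Visit B.
  At B: go left to W.
    Visit W.
    At W: go left to U.
      U is a leaf — visit U.
    At W: go right to X.
      Visit X.
      At X: go left to V.
        V is a leaf — visit V.
      At X: go right to Z.
        Z is a leaf — visit Z.
  At B: go right to J.
    Visit J.
    At J: go left to P.
      Visit P.
      At P: go left to C.
        C is a leaf — visit C.
      At P: go right to L.
        L is a leaf — visit L.
    At J: no right child.
Full pre-order sequence: E, G, N, T, H, B, W, U, X, V, Z, J, P, C, L.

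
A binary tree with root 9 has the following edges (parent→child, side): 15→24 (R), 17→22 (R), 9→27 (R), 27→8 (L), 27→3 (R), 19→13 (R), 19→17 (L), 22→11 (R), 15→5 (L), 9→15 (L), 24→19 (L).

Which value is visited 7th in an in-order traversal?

In-order visits the left subtree, then the node, then the right subtree.
At 9: go left to 15.
  At 15: go left to 5.
    5 is a leaf — visit 5.
  Visit 15.
  At 15: go right to 24.
    At 24: go left to 19.
      At 19: go left to 17.
        At 17: no left child.
        Visit 17.
        At 17: go right to 22.
          At 22: no left child.
          Visit 22.
          At 22: go right to 11.
            11 is a leaf — visit 11.
      Visit 19.
      At 19: go right to 13.
        13 is a leaf — visit 13.
    Visit 24.
    At 24: no right child.
Visit 9.
At 9: go right to 27.
  At 27: go left to 8.
    8 is a leaf — visit 8.
  Visit 27.
  At 27: go right to 3.
    3 is a leaf — visit 3.
Full in-order sequence: 5, 15, 17, 22, 11, 19, 13, 24, 9, 8, 27, 3.

13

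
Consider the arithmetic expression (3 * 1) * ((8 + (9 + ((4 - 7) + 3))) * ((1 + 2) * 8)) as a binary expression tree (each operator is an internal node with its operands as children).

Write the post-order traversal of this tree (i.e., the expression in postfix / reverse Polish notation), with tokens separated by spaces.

3 1 * 8 9 4 7 - 3 + + + 1 2 + 8 * * *

Post-order on an expression tree gives postfix notation: for each operator, emit left operand, right operand, then the operator.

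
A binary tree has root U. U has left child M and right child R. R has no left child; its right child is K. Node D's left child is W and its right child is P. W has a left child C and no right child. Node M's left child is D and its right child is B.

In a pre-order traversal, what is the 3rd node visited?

D

Pre-order visits the node, then its left subtree, then its right subtree.
Visit U.
At U: go left to M.
  Visit M.
  At M: go left to D.
    Visit D.
    At D: go left to W.
      Visit W.
      At W: go left to C.
        C is a leaf — visit C.
      At W: no right child.
    At D: go right to P.
      P is a leaf — visit P.
  At M: go right to B.
    B is a leaf — visit B.
At U: go right to R.
  Visit R.
  At R: no left child.
  At R: go right to K.
    K is a leaf — visit K.
Full pre-order sequence: U, M, D, W, C, P, B, R, K.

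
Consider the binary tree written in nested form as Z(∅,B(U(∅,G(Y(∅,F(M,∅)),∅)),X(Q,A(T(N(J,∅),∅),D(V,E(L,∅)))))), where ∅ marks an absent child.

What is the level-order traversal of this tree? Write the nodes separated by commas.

Z, B, U, X, G, Q, A, Y, T, D, F, N, V, E, M, J, L

Level-order visits nodes level by level from the root, left to right within each level.
Level 0: Z
Level 1: B
Level 2: U, X
Level 3: G, Q, A
Level 4: Y, T, D
Level 5: F, N, V, E
Level 6: M, J, L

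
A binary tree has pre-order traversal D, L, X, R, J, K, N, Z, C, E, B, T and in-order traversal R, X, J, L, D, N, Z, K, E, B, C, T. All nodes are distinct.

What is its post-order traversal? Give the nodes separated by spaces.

R J X L Z N B E T C K D

The first element of pre-order is the root; it splits in-order into left and right subtrees.
Root D: left subtree has 4 nodes {R, X, J, L}, right has 7 {N, Z, K, E, B, C, T}.
  Root L: left subtree has 3 nodes {R, X, J}, right has 0 { }.
    Root X: left subtree has 1 node {R}, right has 1 {J}.
  Root K: left subtree has 2 nodes {N, Z}, right has 4 {E, B, C, T}.
    Root N: left subtree has 0 nodes { }, right has 1 {Z}.
    Root C: left subtree has 2 nodes {E, B}, right has 1 {T}.
      Root E: left subtree has 0 nodes { }, right has 1 {B}.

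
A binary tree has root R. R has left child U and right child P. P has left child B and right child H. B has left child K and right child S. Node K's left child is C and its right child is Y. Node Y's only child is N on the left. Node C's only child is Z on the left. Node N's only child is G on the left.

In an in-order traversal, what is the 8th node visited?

In-order visits the left subtree, then the node, then the right subtree.
At R: go left to U.
  U is a leaf — visit U.
Visit R.
At R: go right to P.
  At P: go left to B.
    At B: go left to K.
      At K: go left to C.
        At C: go left to Z.
          Z is a leaf — visit Z.
        Visit C.
        At C: no right child.
      Visit K.
      At K: go right to Y.
        At Y: go left to N.
          At N: go left to G.
            G is a leaf — visit G.
          Visit N.
          At N: no right child.
        Visit Y.
        At Y: no right child.
    Visit B.
    At B: go right to S.
      S is a leaf — visit S.
  Visit P.
  At P: go right to H.
    H is a leaf — visit H.
Full in-order sequence: U, R, Z, C, K, G, N, Y, B, S, P, H.

Y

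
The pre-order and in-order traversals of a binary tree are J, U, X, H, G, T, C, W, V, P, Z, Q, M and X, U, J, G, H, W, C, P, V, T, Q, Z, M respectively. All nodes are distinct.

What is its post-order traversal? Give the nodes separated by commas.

The first element of pre-order is the root; it splits in-order into left and right subtrees.
Root J: left subtree has 2 nodes {X, U}, right has 10 {G, H, W, C, P, V, T, Q, Z, M}.
  Root U: left subtree has 1 node {X}, right has 0 { }.
  Root H: left subtree has 1 node {G}, right has 8 {W, C, P, V, T, Q, Z, M}.
    Root T: left subtree has 4 nodes {W, C, P, V}, right has 3 {Q, Z, M}.
      Root C: left subtree has 1 node {W}, right has 2 {P, V}.
        Root V: left subtree has 1 node {P}, right has 0 { }.
      Root Z: left subtree has 1 node {Q}, right has 1 {M}.

X, U, G, W, P, V, C, Q, M, Z, T, H, J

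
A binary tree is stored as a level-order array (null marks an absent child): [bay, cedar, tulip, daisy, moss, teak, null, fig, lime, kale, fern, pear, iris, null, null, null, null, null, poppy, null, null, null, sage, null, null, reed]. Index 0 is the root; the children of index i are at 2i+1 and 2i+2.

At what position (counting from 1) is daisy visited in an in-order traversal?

In-order visits the left subtree, then the node, then the right subtree.
At bay: go left to cedar.
  At cedar: go left to daisy.
    At daisy: go left to fig.
      fig is a leaf — visit fig.
    Visit daisy.
    At daisy: go right to lime.
      At lime: no left child.
      Visit lime.
      At lime: go right to poppy.
        poppy is a leaf — visit poppy.
  Visit cedar.
  At cedar: go right to moss.
    At moss: go left to kale.
      kale is a leaf — visit kale.
    Visit moss.
    At moss: go right to fern.
      At fern: no left child.
      Visit fern.
      At fern: go right to sage.
        sage is a leaf — visit sage.
Visit bay.
At bay: go right to tulip.
  At tulip: go left to teak.
    At teak: go left to pear.
      pear is a leaf — visit pear.
    Visit teak.
    At teak: go right to iris.
      At iris: go left to reed.
        reed is a leaf — visit reed.
      Visit iris.
      At iris: no right child.
  Visit tulip.
  At tulip: no right child.
Full in-order sequence: fig, daisy, lime, poppy, cedar, kale, moss, fern, sage, bay, pear, teak, reed, iris, tulip.

2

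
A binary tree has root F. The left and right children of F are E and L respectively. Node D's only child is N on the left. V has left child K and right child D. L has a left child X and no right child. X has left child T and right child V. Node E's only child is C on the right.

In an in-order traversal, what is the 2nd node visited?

In-order visits the left subtree, then the node, then the right subtree.
At F: go left to E.
  At E: no left child.
  Visit E.
  At E: go right to C.
    C is a leaf — visit C.
Visit F.
At F: go right to L.
  At L: go left to X.
    At X: go left to T.
      T is a leaf — visit T.
    Visit X.
    At X: go right to V.
      At V: go left to K.
        K is a leaf — visit K.
      Visit V.
      At V: go right to D.
        At D: go left to N.
          N is a leaf — visit N.
        Visit D.
        At D: no right child.
  Visit L.
  At L: no right child.
Full in-order sequence: E, C, F, T, X, K, V, N, D, L.

C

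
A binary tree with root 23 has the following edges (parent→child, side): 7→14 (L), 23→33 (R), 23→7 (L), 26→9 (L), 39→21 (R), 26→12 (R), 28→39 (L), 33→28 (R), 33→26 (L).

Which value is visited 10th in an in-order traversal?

In-order visits the left subtree, then the node, then the right subtree.
At 23: go left to 7.
  At 7: go left to 14.
    14 is a leaf — visit 14.
  Visit 7.
  At 7: no right child.
Visit 23.
At 23: go right to 33.
  At 33: go left to 26.
    At 26: go left to 9.
      9 is a leaf — visit 9.
    Visit 26.
    At 26: go right to 12.
      12 is a leaf — visit 12.
  Visit 33.
  At 33: go right to 28.
    At 28: go left to 39.
      At 39: no left child.
      Visit 39.
      At 39: go right to 21.
        21 is a leaf — visit 21.
    Visit 28.
    At 28: no right child.
Full in-order sequence: 14, 7, 23, 9, 26, 12, 33, 39, 21, 28.

28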